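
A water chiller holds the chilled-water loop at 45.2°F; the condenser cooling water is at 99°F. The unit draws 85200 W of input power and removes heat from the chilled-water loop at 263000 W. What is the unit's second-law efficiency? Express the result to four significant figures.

0.3289

COP_actual = Q̇_C/Ẇ = 263000/85200 = 3.087.
In absolute terms T_C = 280.48 K and T_H = 310.37 K, so ΔT = 29.89 K.
COP_Carnot = T_C/ΔT = 280.48/29.89 = 9.384.
η_II = COP_actual/COP_Carnot = 3.087/9.384 = 0.3289.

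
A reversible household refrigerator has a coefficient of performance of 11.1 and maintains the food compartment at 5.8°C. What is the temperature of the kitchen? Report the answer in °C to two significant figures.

COP_R = T_C/(T_H − T_C) gives T_H − T_C = T_C/COP.
With T_C = 278.95 K, T_H = 278.95 × (1 + 1/11.1) = 304.08 K.
Converting, 304.08 K = 30.93°C.

31 °C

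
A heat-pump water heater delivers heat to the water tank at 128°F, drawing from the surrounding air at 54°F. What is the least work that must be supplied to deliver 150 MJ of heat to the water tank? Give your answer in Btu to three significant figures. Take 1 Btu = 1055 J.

In absolute terms T_C = 285.37 K and T_H = 326.48 K, so ΔT = 41.11 K.
The reversible limit is COP_HP = T_H/ΔT = 7.941, so W_min = Q_H/COP = Q_H·ΔT/T_H.
W_min = 150.0 × 41.11/326.48 = 18.89 MJ = 17900 Btu.

17900 Btu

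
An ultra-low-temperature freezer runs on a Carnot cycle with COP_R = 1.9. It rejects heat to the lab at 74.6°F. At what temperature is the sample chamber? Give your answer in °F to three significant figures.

-110 °F

For a Carnot refrigerator COP_R = T_C/(T_H − T_C), so T_C = COP·T_H/(1 + COP).
With T_H = 296.82 K, T_C = 1.9 × 296.82/2.900 = 194.47 K.
Converting, 194.47 K = -109.63°F.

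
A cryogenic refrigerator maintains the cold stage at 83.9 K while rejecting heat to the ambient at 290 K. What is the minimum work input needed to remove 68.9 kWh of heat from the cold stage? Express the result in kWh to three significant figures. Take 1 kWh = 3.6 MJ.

169 kWh

The reservoir spacing is ΔT = 290 − 83.9 = 206.1 K.
The reversible limit is COP_R = T_C/ΔT = 0.4071, so W_min = Q_C/COP = Q_C·ΔT/T_C.
W_min = 68.90 × 206.1/83.90 = 169.3 kWh.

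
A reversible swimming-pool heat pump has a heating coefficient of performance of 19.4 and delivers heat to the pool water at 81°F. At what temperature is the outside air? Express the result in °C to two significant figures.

COP_HP = T_H/(T_H − T_C) gives T_H − T_C = T_H/COP.
With T_H = 300.37 K, T_C = 300.37 × (1 − 1/19.4) = 284.89 K.
Converting, 284.89 K = 11.74°C.

12 °C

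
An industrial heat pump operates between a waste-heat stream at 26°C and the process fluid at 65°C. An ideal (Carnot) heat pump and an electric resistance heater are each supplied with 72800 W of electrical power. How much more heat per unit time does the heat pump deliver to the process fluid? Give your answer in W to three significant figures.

In absolute terms T_C = 299.15 K and T_H = 338.15 K, so ΔT = 39.00 K.
COP_Carnot = T_H/ΔT = 338.15/39.00 = 8.671.
The heat pump delivers Q̇_H = COP × Ẇ = 631200 W; the resistance heater delivers Ẇ = 72800 W.
Extra = (COP − 1)·Ẇ = 558400 W.

558000 W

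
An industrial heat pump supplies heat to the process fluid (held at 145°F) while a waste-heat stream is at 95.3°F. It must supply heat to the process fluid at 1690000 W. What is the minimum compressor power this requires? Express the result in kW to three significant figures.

In absolute terms T_C = 308.32 K and T_H = 335.93 K, so ΔT = 27.61 K.
COP_Carnot = T_H/ΔT = 335.93/27.61 = 12.17.
Ẇ_min = Q̇/COP_Carnot = 1690000/12.17 = 138900 W = 138.9 kW.

139 kW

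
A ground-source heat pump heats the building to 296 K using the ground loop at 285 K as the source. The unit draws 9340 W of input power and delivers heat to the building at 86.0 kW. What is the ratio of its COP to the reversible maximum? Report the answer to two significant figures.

0.34

Converting, Q̇_H = 86.00 kW = 86000 W, so COP_actual = Q̇_H/Ẇ = 86000/9340 = 9.208.
The reservoir spacing is ΔT = 296 − 285 = 11.00 K.
COP_Carnot = T_H/ΔT = 296.00/11.00 = 26.91.
η_II = COP_actual/COP_Carnot = 9.208/26.91 = 0.3422.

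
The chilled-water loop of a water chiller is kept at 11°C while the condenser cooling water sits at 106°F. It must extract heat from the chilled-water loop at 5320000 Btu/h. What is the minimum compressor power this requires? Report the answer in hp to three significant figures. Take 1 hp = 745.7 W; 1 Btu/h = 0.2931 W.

In absolute terms T_C = 284.15 K and T_H = 314.26 K, so ΔT = 30.11 K.
COP_Carnot = T_C/ΔT = 284.15/30.11 = 9.437.
Ẇ_min = Q̇/COP_Carnot = 5320000/9.437 = 563800 Btu/h = 221.6 hp.

222 hp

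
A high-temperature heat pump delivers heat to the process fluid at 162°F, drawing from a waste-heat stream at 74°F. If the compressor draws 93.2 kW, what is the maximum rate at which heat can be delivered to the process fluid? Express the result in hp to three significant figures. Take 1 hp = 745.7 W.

In absolute terms T_C = 296.48 K and T_H = 345.37 K, so ΔT = 48.89 K.
COP_Carnot = T_H/ΔT = 345.37/48.89 = 7.064.
Q̇_max = COP_Carnot × Ẇ = 7.064 × 93.20 kW = 658.4 kW = 882.9 hp.

883 hp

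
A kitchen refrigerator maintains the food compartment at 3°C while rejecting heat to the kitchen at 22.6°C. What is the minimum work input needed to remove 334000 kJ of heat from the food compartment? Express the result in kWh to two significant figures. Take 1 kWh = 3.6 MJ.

6.6 kWh

In absolute terms T_C = 276.15 K and T_H = 295.75 K, so ΔT = 19.60 K.
The reversible limit is COP_R = T_C/ΔT = 14.09, so W_min = Q_C/COP = Q_C·ΔT/T_C.
W_min = 334000 × 19.60/276.15 = 23710 kJ = 6.585 kWh.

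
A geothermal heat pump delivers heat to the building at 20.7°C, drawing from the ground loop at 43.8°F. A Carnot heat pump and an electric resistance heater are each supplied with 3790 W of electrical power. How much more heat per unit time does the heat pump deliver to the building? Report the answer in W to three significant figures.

74900 W

In absolute terms T_C = 279.71 K and T_H = 293.85 K, so ΔT = 14.14 K.
COP_Carnot = T_H/ΔT = 293.85/14.14 = 20.77.
The heat pump delivers Q̇_H = COP × Ẇ = 78740 W; the resistance heater delivers Ẇ = 3790 W.
Extra = (COP − 1)·Ẇ = 74950 W.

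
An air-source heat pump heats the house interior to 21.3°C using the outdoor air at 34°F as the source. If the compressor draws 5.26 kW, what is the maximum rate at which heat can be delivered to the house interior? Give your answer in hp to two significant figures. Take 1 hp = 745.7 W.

100 hp

In absolute terms T_C = 274.26 K and T_H = 294.45 K, so ΔT = 20.19 K.
COP_Carnot = T_H/ΔT = 294.45/20.19 = 14.58.
Q̇_max = COP_Carnot × Ẇ = 14.58 × 5.260 kW = 76.72 kW = 102.9 hp.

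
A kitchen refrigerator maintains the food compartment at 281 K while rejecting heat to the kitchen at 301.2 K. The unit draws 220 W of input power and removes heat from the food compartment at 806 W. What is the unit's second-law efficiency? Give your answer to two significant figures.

COP_actual = Q̇_C/Ẇ = 806.0/220.0 = 3.664.
The reservoir spacing is ΔT = 301.2 − 281 = 20.20 K.
COP_Carnot = T_C/ΔT = 281.00/20.20 = 13.91.
η_II = COP_actual/COP_Carnot = 3.664/13.91 = 0.2634.

0.26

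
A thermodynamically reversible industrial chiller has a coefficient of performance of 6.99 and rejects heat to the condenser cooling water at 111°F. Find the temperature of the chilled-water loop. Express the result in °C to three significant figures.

4.21 °C

For a Carnot refrigerator COP_R = T_C/(T_H − T_C), so T_C = COP·T_H/(1 + COP).
With T_H = 317.04 K, T_C = 6.99 × 317.04/7.990 = 277.36 K.
Converting, 277.36 K = 4.21°C.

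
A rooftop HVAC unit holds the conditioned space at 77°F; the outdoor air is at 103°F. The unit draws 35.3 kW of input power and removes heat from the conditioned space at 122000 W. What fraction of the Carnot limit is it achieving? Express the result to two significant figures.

0.17

Converting, Q̇_C = 122000 W = 122.0 kW, so COP_actual = Q̇_C/Ẇ = 122.0/35.30 = 3.456.
In absolute terms T_C = 298.15 K and T_H = 312.59 K, so ΔT = 14.44 K.
COP_Carnot = T_C/ΔT = 298.15/14.44 = 20.64.
η_II = COP_actual/COP_Carnot = 3.456/20.64 = 0.1674.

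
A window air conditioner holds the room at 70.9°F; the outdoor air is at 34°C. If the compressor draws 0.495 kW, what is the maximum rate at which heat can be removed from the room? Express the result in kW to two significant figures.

In absolute terms T_C = 294.76 K and T_H = 307.15 K, so ΔT = 12.39 K.
COP_Carnot = T_C/ΔT = 294.76/12.39 = 23.79.
Q̇_max = COP_Carnot × Ẇ = 23.79 × 0.4950 kW = 11.78 kW.

12 kW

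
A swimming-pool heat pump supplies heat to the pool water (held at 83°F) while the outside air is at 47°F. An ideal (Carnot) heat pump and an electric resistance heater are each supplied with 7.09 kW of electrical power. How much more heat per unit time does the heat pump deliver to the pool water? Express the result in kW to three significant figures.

99.8 kW

In absolute terms T_C = 281.48 K and T_H = 301.48 K, so ΔT = 20.00 K.
COP_Carnot = T_H/ΔT = 301.48/20.00 = 15.07.
The heat pump delivers Q̇_H = COP × Ẇ = 106.9 kW; the resistance heater delivers Ẇ = 7.090 kW.
Extra = (COP − 1)·Ẇ = 99.79 kW.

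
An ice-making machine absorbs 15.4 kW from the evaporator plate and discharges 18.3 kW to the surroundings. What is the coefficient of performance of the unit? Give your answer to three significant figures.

5.31

The first law gives Q̇_H = Q̇_C + Ẇ, so the three rates are Q̇_C = 15.40, Q̇_H = 18.30, Ẇ = 2.900 kW.
COP_R = Q̇_C/Ẇ = 15.40/2.900 = 5.310.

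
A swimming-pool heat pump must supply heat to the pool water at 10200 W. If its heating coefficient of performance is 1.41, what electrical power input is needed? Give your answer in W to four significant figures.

Ẇ = Q̇_H/COP_HP = 10200/1.41 = 7234 W.

7234 W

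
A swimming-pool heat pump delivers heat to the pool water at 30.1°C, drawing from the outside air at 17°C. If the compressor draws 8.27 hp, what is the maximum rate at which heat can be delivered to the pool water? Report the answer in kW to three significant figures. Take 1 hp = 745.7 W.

143 kW

In absolute terms T_C = 290.15 K and T_H = 303.25 K, so ΔT = 13.10 K.
COP_Carnot = T_H/ΔT = 303.25/13.10 = 23.15.
Q̇_max = COP_Carnot × Ẇ = 23.15 × 8.270 hp = 191.4 hp = 142.8 kW.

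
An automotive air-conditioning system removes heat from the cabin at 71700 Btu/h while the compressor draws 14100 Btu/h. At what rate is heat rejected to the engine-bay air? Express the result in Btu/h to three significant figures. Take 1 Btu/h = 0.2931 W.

For a cyclic device the first law requires Q̇_H = Q̇_C + Ẇ.
Q̇_H = Q̇_C + Ẇ = 85800 Btu/h.

85800 Btu/h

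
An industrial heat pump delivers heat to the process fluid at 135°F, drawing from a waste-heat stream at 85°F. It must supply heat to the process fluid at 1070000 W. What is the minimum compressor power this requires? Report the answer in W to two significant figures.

In absolute terms T_C = 302.59 K and T_H = 330.37 K, so ΔT = 27.78 K.
COP_Carnot = T_H/ΔT = 330.37/27.78 = 11.89.
Ẇ_min = Q̇/COP_Carnot = 1070000/11.89 = 89970 W.

90000 W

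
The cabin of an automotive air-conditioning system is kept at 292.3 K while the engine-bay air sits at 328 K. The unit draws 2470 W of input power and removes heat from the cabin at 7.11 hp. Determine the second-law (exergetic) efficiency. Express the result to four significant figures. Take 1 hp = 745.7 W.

Converting, Q̇_C = 7.110 hp = 5302 W, so COP_actual = Q̇_C/Ẇ = 5302/2470 = 2.147.
The reservoir spacing is ΔT = 328 − 292.3 = 35.70 K.
COP_Carnot = T_C/ΔT = 292.30/35.70 = 8.188.
η_II = COP_actual/COP_Carnot = 2.147/8.188 = 0.2622.

0.2622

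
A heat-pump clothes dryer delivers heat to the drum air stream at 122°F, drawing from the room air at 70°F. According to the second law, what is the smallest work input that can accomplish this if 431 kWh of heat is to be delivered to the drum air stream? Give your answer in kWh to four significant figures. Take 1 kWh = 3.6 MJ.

In absolute terms T_C = 294.26 K and T_H = 323.15 K, so ΔT = 28.89 K.
The reversible limit is COP_HP = T_H/ΔT = 11.19, so W_min = Q_H/COP = Q_H·ΔT/T_H.
W_min = 431.0 × 28.89/323.15 = 38.53 kWh.

38.53 kWh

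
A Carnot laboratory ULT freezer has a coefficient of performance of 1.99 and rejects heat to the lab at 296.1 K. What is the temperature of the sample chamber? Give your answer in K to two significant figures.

200 K

For a Carnot refrigerator COP_R = T_C/(T_H − T_C), so T_C = COP·T_H/(1 + COP).
With T_H = 296.10 K, T_C = 1.99 × 296.10/2.990 = 197.07 K.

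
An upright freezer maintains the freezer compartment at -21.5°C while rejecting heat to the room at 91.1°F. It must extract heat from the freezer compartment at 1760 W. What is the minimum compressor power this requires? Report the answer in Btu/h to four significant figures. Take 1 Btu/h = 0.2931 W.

1296 Btu/h

In absolute terms T_C = 251.65 K and T_H = 305.98 K, so ΔT = 54.33 K.
COP_Carnot = T_C/ΔT = 251.65/54.33 = 4.632.
Ẇ_min = Q̇/COP_Carnot = 1760/4.632 = 380.0 W = 1296 Btu/h.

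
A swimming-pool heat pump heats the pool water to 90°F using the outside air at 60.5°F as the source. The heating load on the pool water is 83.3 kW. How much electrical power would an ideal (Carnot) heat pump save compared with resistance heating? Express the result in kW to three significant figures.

In absolute terms T_C = 288.98 K and T_H = 305.37 K, so ΔT = 16.39 K.
COP_Carnot = T_H/ΔT = 305.37/16.39 = 18.63.
Resistance heating needs Ẇ_res = Q̇_H = 83.30 kW; the reversible heat pump needs only Ẇ_hp = Q̇_H/COP = 4.471 kW.
Saving = 83.30 − 4.471 = 78.83 kW.

78.8 kW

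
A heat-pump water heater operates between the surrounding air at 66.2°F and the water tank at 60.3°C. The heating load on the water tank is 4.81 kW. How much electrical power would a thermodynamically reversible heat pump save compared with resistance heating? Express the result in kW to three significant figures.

In absolute terms T_C = 292.15 K and T_H = 333.45 K, so ΔT = 41.30 K.
COP_Carnot = T_H/ΔT = 333.45/41.30 = 8.074.
Resistance heating needs Ẇ_res = Q̇_H = 4.810 kW; the reversible heat pump needs only Ẇ_hp = Q̇_H/COP = 0.5958 kW.
Saving = 4.810 − 0.5958 = 4.214 kW.

4.21 kW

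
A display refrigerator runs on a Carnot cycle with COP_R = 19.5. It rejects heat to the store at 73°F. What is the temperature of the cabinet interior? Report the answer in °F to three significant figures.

For a Carnot refrigerator COP_R = T_C/(T_H − T_C), so T_C = COP·T_H/(1 + COP).
With T_H = 295.93 K, T_C = 19.5 × 295.93/20.50 = 281.49 K.
Converting, 281.49 K = 47.02°F.

47.0 °F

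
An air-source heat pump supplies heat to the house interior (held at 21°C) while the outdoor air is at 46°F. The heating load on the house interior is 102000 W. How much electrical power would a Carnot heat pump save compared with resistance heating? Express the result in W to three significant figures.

In absolute terms T_C = 280.93 K and T_H = 294.15 K, so ΔT = 13.22 K.
COP_Carnot = T_H/ΔT = 294.15/13.22 = 22.25.
Resistance heating needs Ẇ_res = Q̇_H = 102000 W; the reversible heat pump needs only Ẇ_hp = Q̇_H/COP = 4585 W.
Saving = 102000 − 4585 = 97420 W.

97400 W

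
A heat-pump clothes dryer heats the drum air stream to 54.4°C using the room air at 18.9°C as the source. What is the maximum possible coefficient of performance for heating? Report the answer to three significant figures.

9.23

In absolute terms T_C = 292.05 K and T_H = 327.55 K, so ΔT = 35.50 K.
For a reversible cycle, COP_Carnot = T_H/ΔT = 327.55/35.50 = 9.227.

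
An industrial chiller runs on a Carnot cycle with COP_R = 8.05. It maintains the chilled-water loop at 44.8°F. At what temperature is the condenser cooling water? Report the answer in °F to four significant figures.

COP_R = T_C/(T_H − T_C) gives T_H − T_C = T_C/COP.
With T_C = 280.26 K, T_H = 280.26 × (1 + 1/8.05) = 315.08 K.
Converting, 315.08 K = 107.47°F.

107.5 °F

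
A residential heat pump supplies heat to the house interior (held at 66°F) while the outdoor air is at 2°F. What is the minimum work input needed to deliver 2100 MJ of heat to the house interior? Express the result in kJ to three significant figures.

In absolute terms T_C = 256.48 K and T_H = 292.04 K, so ΔT = 35.56 K.
The reversible limit is COP_HP = T_H/ΔT = 8.214, so W_min = Q_H/COP = Q_H·ΔT/T_H.
W_min = 2100 × 35.56/292.04 = 255.7 MJ = 255700 kJ.

256000 kJ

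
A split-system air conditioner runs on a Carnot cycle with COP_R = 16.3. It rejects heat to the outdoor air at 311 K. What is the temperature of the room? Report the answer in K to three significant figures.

293 K

For a Carnot refrigerator COP_R = T_C/(T_H − T_C), so T_C = COP·T_H/(1 + COP).
With T_H = 311.00 K, T_C = 16.3 × 311.00/17.30 = 293.02 K.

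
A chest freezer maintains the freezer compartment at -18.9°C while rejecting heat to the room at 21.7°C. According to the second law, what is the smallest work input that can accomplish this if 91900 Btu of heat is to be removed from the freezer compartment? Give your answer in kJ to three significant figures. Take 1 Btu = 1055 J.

15500 kJ

In absolute terms T_C = 254.25 K and T_H = 294.85 K, so ΔT = 40.60 K.
The reversible limit is COP_R = T_C/ΔT = 6.262, so W_min = Q_C/COP = Q_C·ΔT/T_C.
W_min = 91900 × 40.60/254.25 = 14680 Btu = 15480 kJ.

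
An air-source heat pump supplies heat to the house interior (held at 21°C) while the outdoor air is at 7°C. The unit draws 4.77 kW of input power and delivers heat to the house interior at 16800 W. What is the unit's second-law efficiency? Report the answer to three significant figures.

0.168

Converting, Q̇_H = 16800 W = 16.80 kW, so COP_actual = Q̇_H/Ẇ = 16.80/4.770 = 3.522.
In absolute terms T_C = 280.15 K and T_H = 294.15 K, so ΔT = 14.00 K.
COP_Carnot = T_H/ΔT = 294.15/14.00 = 21.01.
η_II = COP_actual/COP_Carnot = 3.522/21.01 = 0.1676.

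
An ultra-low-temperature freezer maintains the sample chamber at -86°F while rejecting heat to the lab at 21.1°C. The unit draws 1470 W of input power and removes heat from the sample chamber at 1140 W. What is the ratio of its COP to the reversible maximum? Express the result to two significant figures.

0.32

COP_actual = Q̇_C/Ẇ = 1140/1470 = 0.7755.
In absolute terms T_C = 207.59 K and T_H = 294.25 K, so ΔT = 86.66 K.
COP_Carnot = T_C/ΔT = 207.59/86.66 = 2.396.
η_II = COP_actual/COP_Carnot = 0.7755/2.396 = 0.3237.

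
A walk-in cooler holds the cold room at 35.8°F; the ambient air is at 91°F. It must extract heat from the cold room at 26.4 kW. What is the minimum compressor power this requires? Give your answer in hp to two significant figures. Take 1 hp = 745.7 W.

3.9 hp

In absolute terms T_C = 275.26 K and T_H = 305.93 K, so ΔT = 30.67 K.
COP_Carnot = T_C/ΔT = 275.26/30.67 = 8.976.
Ẇ_min = Q̇/COP_Carnot = 26.40/8.976 = 2.941 kW = 3.944 hp.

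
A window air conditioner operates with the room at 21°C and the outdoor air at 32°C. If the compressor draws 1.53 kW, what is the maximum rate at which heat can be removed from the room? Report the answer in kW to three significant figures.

In absolute terms T_C = 294.15 K and T_H = 305.15 K, so ΔT = 11.00 K.
COP_Carnot = T_C/ΔT = 294.15/11.00 = 26.74.
Q̇_max = COP_Carnot × Ẇ = 26.74 × 1.530 kW = 40.91 kW.

40.9 kW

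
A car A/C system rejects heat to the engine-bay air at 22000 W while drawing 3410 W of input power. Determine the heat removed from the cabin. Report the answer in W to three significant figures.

18600 W

For a cyclic device the first law requires Q̇_H = Q̇_C + Ẇ.
Q̇_C = Q̇_H − Ẇ = 18590 W.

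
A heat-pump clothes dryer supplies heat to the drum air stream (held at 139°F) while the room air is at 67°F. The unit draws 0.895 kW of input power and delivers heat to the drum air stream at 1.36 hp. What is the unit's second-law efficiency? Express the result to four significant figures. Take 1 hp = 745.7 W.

0.1363

Converting, Q̇_H = 1.360 hp = 1.014 kW, so COP_actual = Q̇_H/Ẇ = 1.014/0.8950 = 1.133.
In absolute terms T_C = 292.59 K and T_H = 332.59 K, so ΔT = 40.00 K.
COP_Carnot = T_H/ΔT = 332.59/40.00 = 8.315.
η_II = COP_actual/COP_Carnot = 1.133/8.315 = 0.1363.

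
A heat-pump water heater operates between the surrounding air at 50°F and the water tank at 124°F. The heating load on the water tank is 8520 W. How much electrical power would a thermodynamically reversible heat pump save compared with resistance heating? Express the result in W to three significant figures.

7440 W

In absolute terms T_C = 283.15 K and T_H = 324.26 K, so ΔT = 41.11 K.
COP_Carnot = T_H/ΔT = 324.26/41.11 = 7.887.
Resistance heating needs Ẇ_res = Q̇_H = 8520 W; the reversible heat pump needs only Ẇ_hp = Q̇_H/COP = 1080 W.
Saving = 8520 − 1080 = 7440 W.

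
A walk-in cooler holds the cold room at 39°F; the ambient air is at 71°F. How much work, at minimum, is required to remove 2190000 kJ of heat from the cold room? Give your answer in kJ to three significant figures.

In absolute terms T_C = 277.04 K and T_H = 294.82 K, so ΔT = 17.78 K.
The reversible limit is COP_R = T_C/ΔT = 15.58, so W_min = Q_C/COP = Q_C·ΔT/T_C.
W_min = 2190000 × 17.78/277.04 = 140500 kJ.

141000 kJ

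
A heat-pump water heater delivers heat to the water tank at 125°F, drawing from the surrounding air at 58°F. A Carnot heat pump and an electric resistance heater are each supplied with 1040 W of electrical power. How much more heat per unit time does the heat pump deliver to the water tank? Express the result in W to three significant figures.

In absolute terms T_C = 287.59 K and T_H = 324.82 K, so ΔT = 37.22 K.
COP_Carnot = T_H/ΔT = 324.82/37.22 = 8.726.
The heat pump delivers Q̇_H = COP × Ẇ = 9075 W; the resistance heater delivers Ẇ = 1040 W.
Extra = (COP − 1)·Ẇ = 8035 W.

8040 W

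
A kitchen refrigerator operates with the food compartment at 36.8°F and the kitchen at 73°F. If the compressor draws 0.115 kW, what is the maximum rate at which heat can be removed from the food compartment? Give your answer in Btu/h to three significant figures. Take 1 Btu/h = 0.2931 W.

In absolute terms T_C = 275.82 K and T_H = 295.93 K, so ΔT = 20.11 K.
COP_Carnot = T_C/ΔT = 275.82/20.11 = 13.71.
Q̇_max = COP_Carnot × Ẇ = 13.71 × 0.1150 kW = 1.577 kW = 5381 Btu/h.

5380 Btu/h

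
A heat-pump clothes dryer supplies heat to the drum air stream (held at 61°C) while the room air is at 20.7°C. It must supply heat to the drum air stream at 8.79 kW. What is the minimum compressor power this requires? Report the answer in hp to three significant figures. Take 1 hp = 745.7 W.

In absolute terms T_C = 293.85 K and T_H = 334.15 K, so ΔT = 40.30 K.
COP_Carnot = T_H/ΔT = 334.15/40.30 = 8.292.
Ẇ_min = Q̇/COP_Carnot = 8.790/8.292 = 1.060 kW = 1.422 hp.

1.42 hp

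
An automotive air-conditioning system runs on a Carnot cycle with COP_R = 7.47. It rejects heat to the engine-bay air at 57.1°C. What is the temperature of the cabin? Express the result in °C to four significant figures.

18.11 °C

For a Carnot refrigerator COP_R = T_C/(T_H − T_C), so T_C = COP·T_H/(1 + COP).
With T_H = 330.25 K, T_C = 7.47 × 330.25/8.470 = 291.26 K.
Converting, 291.26 K = 18.11°C.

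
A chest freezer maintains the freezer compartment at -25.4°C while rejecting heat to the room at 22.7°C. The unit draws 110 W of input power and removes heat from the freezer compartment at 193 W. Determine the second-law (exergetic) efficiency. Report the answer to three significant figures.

COP_actual = Q̇_C/Ẇ = 193.0/110.0 = 1.755.
In absolute terms T_C = 247.75 K and T_H = 295.85 K, so ΔT = 48.10 K.
COP_Carnot = T_C/ΔT = 247.75/48.10 = 5.151.
η_II = COP_actual/COP_Carnot = 1.755/5.151 = 0.3406.

0.341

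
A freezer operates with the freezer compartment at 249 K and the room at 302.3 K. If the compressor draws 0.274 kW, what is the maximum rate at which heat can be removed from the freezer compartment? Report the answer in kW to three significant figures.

The reservoir spacing is ΔT = 302.3 − 249 = 53.30 K.
COP_Carnot = T_C/ΔT = 249.00/53.30 = 4.672.
Q̇_max = COP_Carnot × Ẇ = 4.672 × 0.2740 kW = 1.280 kW.

1.28 kW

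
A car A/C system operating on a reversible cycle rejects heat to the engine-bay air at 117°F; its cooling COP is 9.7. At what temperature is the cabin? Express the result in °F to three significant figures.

For a Carnot refrigerator COP_R = T_C/(T_H − T_C), so T_C = COP·T_H/(1 + COP).
With T_H = 320.37 K, T_C = 9.7 × 320.37/10.70 = 290.43 K.
Converting, 290.43 K = 63.11°F.

63.1 °F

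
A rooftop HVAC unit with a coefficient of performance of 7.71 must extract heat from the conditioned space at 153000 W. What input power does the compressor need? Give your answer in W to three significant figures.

Ẇ = Q̇_C/COP = 153000/7.71 = 19840 W.

19800 W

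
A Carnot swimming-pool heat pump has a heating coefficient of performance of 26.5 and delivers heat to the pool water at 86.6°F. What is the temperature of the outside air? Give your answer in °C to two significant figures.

19 °C

COP_HP = T_H/(T_H − T_C) gives T_H − T_C = T_H/COP.
With T_H = 303.48 K, T_C = 303.48 × (1 − 1/26.5) = 292.03 K.
Converting, 292.03 K = 18.88°C.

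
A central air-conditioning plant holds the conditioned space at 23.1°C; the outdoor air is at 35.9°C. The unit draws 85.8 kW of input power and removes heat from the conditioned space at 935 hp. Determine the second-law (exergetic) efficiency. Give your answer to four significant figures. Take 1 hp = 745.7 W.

0.3511

Converting, Q̇_C = 935.0 hp = 697.2 kW, so COP_actual = Q̇_C/Ẇ = 697.2/85.80 = 8.126.
In absolute terms T_C = 296.25 K and T_H = 309.05 K, so ΔT = 12.80 K.
COP_Carnot = T_C/ΔT = 296.25/12.80 = 23.14.
η_II = COP_actual/COP_Carnot = 8.126/23.14 = 0.3511.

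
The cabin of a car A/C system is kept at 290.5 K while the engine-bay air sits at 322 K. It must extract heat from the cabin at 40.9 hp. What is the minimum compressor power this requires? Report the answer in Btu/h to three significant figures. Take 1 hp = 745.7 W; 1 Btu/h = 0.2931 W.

11300 Btu/h

The reservoir spacing is ΔT = 322 − 290.5 = 31.50 K.
COP_Carnot = T_C/ΔT = 290.50/31.50 = 9.222.
Ẇ_min = Q̇/COP_Carnot = 40.90/9.222 = 4.435 hp = 11280 Btu/h.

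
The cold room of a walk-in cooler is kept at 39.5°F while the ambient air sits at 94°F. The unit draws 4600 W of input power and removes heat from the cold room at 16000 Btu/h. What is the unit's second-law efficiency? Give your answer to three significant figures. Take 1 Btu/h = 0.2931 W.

Converting, Q̇_C = 16000 Btu/h = 4690 W, so COP_actual = Q̇_C/Ẇ = 4690/4600 = 1.019.
In absolute terms T_C = 277.32 K and T_H = 307.59 K, so ΔT = 30.28 K.
COP_Carnot = T_C/ΔT = 277.32/30.28 = 9.159.
η_II = COP_actual/COP_Carnot = 1.019/9.159 = 0.1113.

0.111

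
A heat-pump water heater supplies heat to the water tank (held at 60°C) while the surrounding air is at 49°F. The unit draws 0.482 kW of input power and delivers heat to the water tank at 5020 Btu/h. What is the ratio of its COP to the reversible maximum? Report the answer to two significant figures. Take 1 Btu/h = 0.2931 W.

0.46

Converting, Q̇_H = 5020 Btu/h = 1.471 kW, so COP_actual = Q̇_H/Ẇ = 1.471/0.4820 = 3.053.
In absolute terms T_C = 282.59 K and T_H = 333.15 K, so ΔT = 50.56 K.
COP_Carnot = T_H/ΔT = 333.15/50.56 = 6.590.
η_II = COP_actual/COP_Carnot = 3.053/6.590 = 0.4632.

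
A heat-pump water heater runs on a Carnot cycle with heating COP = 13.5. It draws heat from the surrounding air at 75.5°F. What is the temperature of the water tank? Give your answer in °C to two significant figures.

COP_HP = T_H/(T_H − T_C) rearranges to T_H = COP·T_C/(COP − 1).
With T_C = 297.32 K, T_H = 13.5 × 297.32/12.50 = 321.10 K.
Converting, 321.10 K = 47.95°C.

48 °C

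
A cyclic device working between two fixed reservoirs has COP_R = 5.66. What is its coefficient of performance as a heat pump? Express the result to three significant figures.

6.66

The first law on one cycle gives Q_H = Q_C + W, so Q_H/W = Q_C/W + 1.
COP_HP = COP_R + 1 = 5.66 + 1 = 6.66.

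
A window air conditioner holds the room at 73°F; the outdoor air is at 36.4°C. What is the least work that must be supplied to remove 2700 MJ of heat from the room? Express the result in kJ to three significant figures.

124000 kJ

In absolute terms T_C = 295.93 K and T_H = 309.55 K, so ΔT = 13.62 K.
The reversible limit is COP_R = T_C/ΔT = 21.72, so W_min = Q_C/COP = Q_C·ΔT/T_C.
W_min = 2700 × 13.62/295.93 = 124.3 MJ = 124300 kJ.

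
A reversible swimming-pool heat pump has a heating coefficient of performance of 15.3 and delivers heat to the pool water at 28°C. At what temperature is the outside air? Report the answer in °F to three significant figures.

47.0 °F

COP_HP = T_H/(T_H − T_C) gives T_H − T_C = T_H/COP.
With T_H = 301.15 K, T_C = 301.15 × (1 − 1/15.3) = 281.47 K.
Converting, 281.47 K = 46.97°F.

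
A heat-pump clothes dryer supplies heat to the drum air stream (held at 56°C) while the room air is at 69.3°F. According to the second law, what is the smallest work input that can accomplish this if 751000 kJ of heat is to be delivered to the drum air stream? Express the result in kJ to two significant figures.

80000 kJ

In absolute terms T_C = 293.87 K and T_H = 329.15 K, so ΔT = 35.28 K.
The reversible limit is COP_HP = T_H/ΔT = 9.330, so W_min = Q_H/COP = Q_H·ΔT/T_H.
W_min = 751000 × 35.28/329.15 = 80490 kJ.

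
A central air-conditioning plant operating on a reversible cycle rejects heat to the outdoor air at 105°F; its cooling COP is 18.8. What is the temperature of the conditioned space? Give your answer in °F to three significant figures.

76.5 °F

For a Carnot refrigerator COP_R = T_C/(T_H − T_C), so T_C = COP·T_H/(1 + COP).
With T_H = 313.71 K, T_C = 18.8 × 313.71/19.80 = 297.86 K.
Converting, 297.86 K = 76.48°F.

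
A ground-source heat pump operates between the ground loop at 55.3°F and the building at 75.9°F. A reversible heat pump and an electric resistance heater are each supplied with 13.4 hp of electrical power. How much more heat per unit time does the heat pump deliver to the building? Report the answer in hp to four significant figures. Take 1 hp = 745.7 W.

335.0 hp

In absolute terms T_C = 286.09 K and T_H = 297.54 K, so ΔT = 11.44 K.
COP_Carnot = T_H/ΔT = 297.54/11.44 = 26.00.
The heat pump delivers Q̇_H = COP × Ẇ = 348.4 hp; the resistance heater delivers Ẇ = 13.40 hp.
Extra = (COP − 1)·Ẇ = 335.0 hp.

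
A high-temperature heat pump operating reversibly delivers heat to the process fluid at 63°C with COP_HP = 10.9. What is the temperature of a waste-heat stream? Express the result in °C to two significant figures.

COP_HP = T_H/(T_H − T_C) gives T_H − T_C = T_H/COP.
With T_H = 336.15 K, T_C = 336.15 × (1 − 1/10.9) = 305.31 K.
Converting, 305.31 K = 32.16°C.

32 °C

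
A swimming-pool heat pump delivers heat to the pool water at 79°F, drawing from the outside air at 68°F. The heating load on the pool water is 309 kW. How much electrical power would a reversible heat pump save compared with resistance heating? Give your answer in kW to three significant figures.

303 kW

In absolute terms T_C = 293.15 K and T_H = 299.26 K, so ΔT = 6.111 K.
COP_Carnot = T_H/ΔT = 299.26/6.111 = 48.97.
Resistance heating needs Ẇ_res = Q̇_H = 309.0 kW; the reversible heat pump needs only Ẇ_hp = Q̇_H/COP = 6.310 kW.
Saving = 309.0 − 6.310 = 302.7 kW.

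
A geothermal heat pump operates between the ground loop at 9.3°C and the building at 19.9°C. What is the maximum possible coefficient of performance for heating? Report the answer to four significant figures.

In absolute terms T_C = 282.45 K and T_H = 293.05 K, so ΔT = 10.60 K.
For a reversible cycle, COP_Carnot = T_H/ΔT = 293.05/10.60 = 27.65.

27.65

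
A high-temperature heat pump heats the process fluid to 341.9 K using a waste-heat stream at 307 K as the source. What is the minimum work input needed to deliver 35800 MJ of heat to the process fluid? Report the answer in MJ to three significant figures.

3650 MJ

The reservoir spacing is ΔT = 341.9 − 307 = 34.90 K.
The reversible limit is COP_HP = T_H/ΔT = 9.797, so W_min = Q_H/COP = Q_H·ΔT/T_H.
W_min = 35800 × 34.90/341.90 = 3654 MJ.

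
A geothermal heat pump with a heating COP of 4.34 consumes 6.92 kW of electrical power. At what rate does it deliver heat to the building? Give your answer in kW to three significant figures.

Q̇_H = COP_HP × Ẇ = 4.34 × 6.920 = 30.03 kW.

30.0 kW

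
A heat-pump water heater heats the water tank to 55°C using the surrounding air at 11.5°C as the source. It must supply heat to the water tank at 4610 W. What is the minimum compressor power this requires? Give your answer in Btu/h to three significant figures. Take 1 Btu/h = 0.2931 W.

In absolute terms T_C = 284.65 K and T_H = 328.15 K, so ΔT = 43.50 K.
COP_Carnot = T_H/ΔT = 328.15/43.50 = 7.544.
Ẇ_min = Q̇/COP_Carnot = 4610/7.544 = 611.1 W = 2085 Btu/h.

2080 Btu/h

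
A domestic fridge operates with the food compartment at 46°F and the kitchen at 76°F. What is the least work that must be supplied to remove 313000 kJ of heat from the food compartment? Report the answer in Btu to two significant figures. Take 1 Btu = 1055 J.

18000 Btu

In absolute terms T_C = 280.93 K and T_H = 297.59 K, so ΔT = 16.67 K.
The reversible limit is COP_R = T_C/ΔT = 16.86, so W_min = Q_C/COP = Q_C·ΔT/T_C.
W_min = 313000 × 16.67/280.93 = 18570 kJ = 17600 Btu.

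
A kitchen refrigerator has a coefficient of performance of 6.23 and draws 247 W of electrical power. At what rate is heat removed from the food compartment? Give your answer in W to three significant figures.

1540 W

Q̇_C = COP × Ẇ = 6.23 × 247.0 = 1539 W.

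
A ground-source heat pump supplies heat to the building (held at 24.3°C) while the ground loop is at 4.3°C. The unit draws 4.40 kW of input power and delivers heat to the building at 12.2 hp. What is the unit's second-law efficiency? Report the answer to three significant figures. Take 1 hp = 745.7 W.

Converting, Q̇_H = 12.20 hp = 9.098 kW, so COP_actual = Q̇_H/Ẇ = 9.098/4.400 = 2.068.
In absolute terms T_C = 277.45 K and T_H = 297.45 K, so ΔT = 20.00 K.
COP_Carnot = T_H/ΔT = 297.45/20.00 = 14.87.
η_II = COP_actual/COP_Carnot = 2.068/14.87 = 0.1390.

0.139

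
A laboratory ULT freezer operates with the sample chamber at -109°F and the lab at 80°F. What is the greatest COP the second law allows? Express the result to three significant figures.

1.86

In absolute terms T_C = 194.82 K and T_H = 299.82 K, so ΔT = 105.0 K.
For a reversible cycle, COP_Carnot = T_C/ΔT = 194.82/105.0 = 1.855.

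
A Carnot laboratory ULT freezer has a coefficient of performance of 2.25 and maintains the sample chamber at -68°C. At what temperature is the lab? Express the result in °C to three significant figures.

COP_R = T_C/(T_H − T_C) gives T_H − T_C = T_C/COP.
With T_C = 205.15 K, T_H = 205.15 × (1 + 1/2.25) = 296.33 K.
Converting, 296.33 K = 23.18°C.

23.2 °C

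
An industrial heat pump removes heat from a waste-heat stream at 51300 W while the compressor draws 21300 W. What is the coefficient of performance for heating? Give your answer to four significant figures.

3.408

The first law gives Q̇_H = Q̇_C + Ẇ, so the three rates are Q̇_C = 51300, Q̇_H = 72600, Ẇ = 21300 W.
COP_HP = Q̇_H/Ẇ = 72600/21300 = 3.408.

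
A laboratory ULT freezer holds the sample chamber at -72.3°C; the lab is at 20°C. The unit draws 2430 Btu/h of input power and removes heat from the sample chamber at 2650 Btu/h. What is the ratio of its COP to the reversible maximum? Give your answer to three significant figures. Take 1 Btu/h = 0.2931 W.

COP_actual = Q̇_C/Ẇ = 2650/2430 = 1.091.
In absolute terms T_C = 200.85 K and T_H = 293.15 K, so ΔT = 92.30 K.
COP_Carnot = T_C/ΔT = 200.85/92.30 = 2.176.
η_II = COP_actual/COP_Carnot = 1.091/2.176 = 0.5012.

0.501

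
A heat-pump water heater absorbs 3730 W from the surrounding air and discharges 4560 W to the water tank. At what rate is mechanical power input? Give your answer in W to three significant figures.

830 W

For a cyclic device the first law requires Q̇_H = Q̇_C + Ẇ.
Ẇ = Q̇_H − Q̇_C = 830.0 W.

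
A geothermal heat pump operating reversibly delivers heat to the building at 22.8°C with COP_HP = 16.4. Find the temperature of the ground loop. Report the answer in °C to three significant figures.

4.75 °C

COP_HP = T_H/(T_H − T_C) gives T_H − T_C = T_H/COP.
With T_H = 295.95 K, T_C = 295.95 × (1 − 1/16.4) = 277.90 K.
Converting, 277.90 K = 4.75°C.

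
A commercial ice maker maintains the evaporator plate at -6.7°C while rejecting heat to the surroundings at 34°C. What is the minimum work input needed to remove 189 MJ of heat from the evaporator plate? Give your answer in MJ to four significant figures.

28.87 MJ

In absolute terms T_C = 266.45 K and T_H = 307.15 K, so ΔT = 40.70 K.
The reversible limit is COP_R = T_C/ΔT = 6.547, so W_min = Q_C/COP = Q_C·ΔT/T_C.
W_min = 189.0 × 40.70/266.45 = 28.87 MJ.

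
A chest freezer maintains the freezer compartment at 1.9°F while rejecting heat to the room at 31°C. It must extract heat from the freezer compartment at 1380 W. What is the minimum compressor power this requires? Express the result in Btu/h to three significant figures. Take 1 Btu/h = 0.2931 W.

In absolute terms T_C = 256.43 K and T_H = 304.15 K, so ΔT = 47.72 K.
COP_Carnot = T_C/ΔT = 256.43/47.72 = 5.373.
Ẇ_min = Q̇/COP_Carnot = 1380/5.373 = 256.8 W = 876.2 Btu/h.

876 Btu/h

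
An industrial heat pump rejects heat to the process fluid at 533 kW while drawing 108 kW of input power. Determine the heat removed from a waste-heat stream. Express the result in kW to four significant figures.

For a cyclic device the first law requires Q̇_H = Q̇_C + Ẇ.
Q̇_C = Q̇_H − Ẇ = 425.0 kW.

425.0 kW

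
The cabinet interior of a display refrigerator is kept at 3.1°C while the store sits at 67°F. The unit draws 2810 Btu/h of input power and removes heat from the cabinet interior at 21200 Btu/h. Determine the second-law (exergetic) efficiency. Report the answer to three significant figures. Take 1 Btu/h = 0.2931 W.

COP_actual = Q̇_C/Ẇ = 21200/2810 = 7.544.
In absolute terms T_C = 276.25 K and T_H = 292.59 K, so ΔT = 16.34 K.
COP_Carnot = T_C/ΔT = 276.25/16.34 = 16.90.
η_II = COP_actual/COP_Carnot = 7.544/16.90 = 0.4464.

0.446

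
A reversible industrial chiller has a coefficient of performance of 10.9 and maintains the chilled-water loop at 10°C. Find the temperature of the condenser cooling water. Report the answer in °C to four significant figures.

COP_R = T_C/(T_H − T_C) gives T_H − T_C = T_C/COP.
With T_C = 283.15 K, T_H = 283.15 × (1 + 1/10.9) = 309.13 K.
Converting, 309.13 K = 35.98°C.

35.98 °C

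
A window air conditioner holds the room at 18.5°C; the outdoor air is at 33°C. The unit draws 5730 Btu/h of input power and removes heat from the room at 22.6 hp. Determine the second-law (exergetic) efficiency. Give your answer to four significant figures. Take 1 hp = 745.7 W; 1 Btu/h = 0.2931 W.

0.4989

Converting, Q̇_C = 22.60 hp = 57500 Btu/h, so COP_actual = Q̇_C/Ẇ = 57500/5730 = 10.03.
In absolute terms T_C = 291.65 K and T_H = 306.15 K, so ΔT = 14.50 K.
COP_Carnot = T_C/ΔT = 291.65/14.50 = 20.11.
η_II = COP_actual/COP_Carnot = 10.03/20.11 = 0.4989.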